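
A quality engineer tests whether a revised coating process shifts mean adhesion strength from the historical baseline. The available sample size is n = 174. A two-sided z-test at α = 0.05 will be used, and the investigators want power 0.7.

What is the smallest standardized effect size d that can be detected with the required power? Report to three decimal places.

Need Φ(δ − 1.960) = 0.7, so δ = 1.960 + 0.524 = 2.484.
(Lower-tail contribution to power is negligible for δ > 0.)
δ = d·√n ⇒ d = δ/√n = 2.484/√174 = 0.1883.

d ≈ 0.188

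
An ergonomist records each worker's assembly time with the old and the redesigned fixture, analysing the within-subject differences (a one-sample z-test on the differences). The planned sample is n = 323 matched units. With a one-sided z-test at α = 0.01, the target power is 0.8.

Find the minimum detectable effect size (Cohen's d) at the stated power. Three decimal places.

Required noncentrality: δ = z_{0.01} + z_{0.20} = 2.326 + 0.842 = 3.168.
δ = d·√n ⇒ d = δ/√n = 3.168/√323 = 0.1763.

d ≈ 0.176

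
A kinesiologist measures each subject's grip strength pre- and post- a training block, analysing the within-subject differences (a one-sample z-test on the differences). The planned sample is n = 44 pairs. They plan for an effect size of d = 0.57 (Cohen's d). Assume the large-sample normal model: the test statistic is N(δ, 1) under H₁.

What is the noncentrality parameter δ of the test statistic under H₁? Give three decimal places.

The noncentrality parameter scales effect size by the design's sample-size factor: δ = d·√n = 0.57 × √44 = 3.7810

δ ≈ 3.781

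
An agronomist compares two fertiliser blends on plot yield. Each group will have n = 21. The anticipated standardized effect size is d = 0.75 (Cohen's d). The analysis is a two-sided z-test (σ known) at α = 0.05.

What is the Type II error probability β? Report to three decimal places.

Noncentrality parameter: δ = d·√(n/2) = 0.75 × √(21/2) = 2.4303
Critical value for a two-sided test at α = 0.05: z_{α/2} = 1.960.
Power = Φ(δ − 1.960) + Φ(−δ − 1.960) = Φ(0.470) + Φ(-4.390) = 0.6809 + 0.0000 = 0.6809.
Type II error: β = 1 − power = 1 − 0.6809 = 0.3191.

β ≈ 0.319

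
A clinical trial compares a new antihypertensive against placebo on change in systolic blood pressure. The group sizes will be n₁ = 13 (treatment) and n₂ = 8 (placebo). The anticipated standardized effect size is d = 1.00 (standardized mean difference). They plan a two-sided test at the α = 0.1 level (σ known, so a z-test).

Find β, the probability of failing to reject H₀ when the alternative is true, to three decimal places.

β ≈ 0.281

Noncentrality parameter: λ = d / √(1/n₁ + 1/n₂) = 1.00 / √(1/13 + 1/8) = 2.2254
Critical value for a two-sided test at α = 0.1: z_{α/2} = 1.645.
Power = Φ(λ − 1.645) + Φ(−λ − 1.645) = Φ(0.581) + Φ(-3.870) = 0.7192 + 0.0001 = 0.7193.
Type II error: β = 1 − power = 1 − 0.7193 = 0.2807.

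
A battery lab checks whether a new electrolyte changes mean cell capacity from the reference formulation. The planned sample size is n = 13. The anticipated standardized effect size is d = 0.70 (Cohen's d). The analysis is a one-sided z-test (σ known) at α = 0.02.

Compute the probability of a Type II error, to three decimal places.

β ≈ 0.319

Noncentrality parameter: δ = d·√n = 0.70 × √13 = 2.5239
One-sided α = 0.02 → critical value z_{0.02} = 2.054.
Power = P(Z > 2.054 − δ) = Φ(0.470) = 0.6809.
Type II error: β = 1 − power = 1 − 0.6809 = 0.3191.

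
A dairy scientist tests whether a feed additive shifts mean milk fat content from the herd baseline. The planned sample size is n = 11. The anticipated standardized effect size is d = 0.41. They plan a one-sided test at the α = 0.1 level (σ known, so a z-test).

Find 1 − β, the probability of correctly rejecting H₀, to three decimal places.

Power ≈ 0.531

Noncentrality parameter: δ = d·√n = 0.41 × √11 = 1.3598
One-sided α = 0.1 → critical value z_{0.1} = 1.282.
Power = P(Z > 1.282 − δ) = Φ(0.078) = 0.5312.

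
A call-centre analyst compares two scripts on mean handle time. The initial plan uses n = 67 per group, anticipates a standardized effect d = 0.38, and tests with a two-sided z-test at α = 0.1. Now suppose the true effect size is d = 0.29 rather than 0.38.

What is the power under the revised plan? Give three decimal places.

With d = 0.29: δ = d·√(n/2) = 0.29 × √(67/2) = 1.6785. Critical value z_{0.05} = 1.645.
Revised power = Φ(δ − 1.645) + Φ(−δ − 1.645) = Φ(0.034) + Φ(-3.323) = 0.5134 + 0.0004 = 0.5139.

Power ≈ 0.514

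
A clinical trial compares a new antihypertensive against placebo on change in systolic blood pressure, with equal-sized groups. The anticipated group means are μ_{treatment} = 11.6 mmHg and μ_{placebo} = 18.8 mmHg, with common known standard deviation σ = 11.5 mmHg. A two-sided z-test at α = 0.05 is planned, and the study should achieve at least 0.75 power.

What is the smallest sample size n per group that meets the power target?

Standardized effect: d = |μ_{treatment} − μ_{placebo}| / σ = |11.6 − 18.8| / 11.5 = 0.6261
For power 0.75 need Φ(δ − z_{0.025}) = 0.75, so δ = z_{0.025} + z_{0.25} = 1.960 + 0.674 = 2.634.
(The Φ(−δ − z_{α/2}) term is vanishingly small for δ > 0 and is dropped in the standard sample-size formula.)
δ = d·√(n/2) ⇒ n = 2(δ/d)² = 2 × (2.634 / 0.6261)² = 35.41.
Rounding up, n = 36 per group.

n = 36 per group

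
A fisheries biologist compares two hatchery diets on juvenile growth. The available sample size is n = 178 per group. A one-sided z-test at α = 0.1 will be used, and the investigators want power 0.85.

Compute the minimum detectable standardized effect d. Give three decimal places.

Required noncentrality: δ = z_{0.1} + z_{0.15} = 1.282 + 1.036 = 2.318.
δ = d·√(n/2) ⇒ d = δ/√(n/2) = 2.318/√(178/2) = 0.2457.

d ≈ 0.246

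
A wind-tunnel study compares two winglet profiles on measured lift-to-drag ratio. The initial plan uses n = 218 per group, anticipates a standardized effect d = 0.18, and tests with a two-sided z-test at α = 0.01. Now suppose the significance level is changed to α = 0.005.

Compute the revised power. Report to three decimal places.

Power ≈ 0.177

δ = d·√(n/2) = 0.18 × √(218/2) = 1.8793 (unchanged). New critical value: z_{0.0025} = 2.807.
Revised power = Φ(δ − 2.807) + Φ(−δ − 2.807) = Φ(-0.928) + Φ(-4.686) = 0.1768 + 0.0000 = 0.1768.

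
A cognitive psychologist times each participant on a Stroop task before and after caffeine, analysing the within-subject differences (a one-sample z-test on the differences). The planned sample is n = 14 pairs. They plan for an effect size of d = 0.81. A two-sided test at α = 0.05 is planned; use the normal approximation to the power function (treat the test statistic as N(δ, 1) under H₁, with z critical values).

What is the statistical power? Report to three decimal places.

Power ≈ 0.858

Noncentrality parameter: δ = d·√n = 0.81 × √14 = 3.0307
Two-sided α = 0.05 → critical value z_{0.025} = 1.960.
Power = Φ(δ − 1.960) + Φ(−δ − 1.960) = Φ(1.071) + Φ(-4.991) = 0.8579 + 0.0000 = 0.8579.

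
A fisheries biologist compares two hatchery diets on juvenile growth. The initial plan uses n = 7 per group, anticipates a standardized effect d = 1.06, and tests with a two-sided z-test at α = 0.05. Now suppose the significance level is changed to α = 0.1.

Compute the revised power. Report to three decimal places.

δ = d·√(n/2) = 1.06 × √(7/2) = 1.9831 (unchanged). New critical value: z_{0.05} = 1.645.
Revised power = Φ(δ − 1.645) + Φ(−δ − 1.645) = Φ(0.338) + Φ(-3.628) = 0.6324 + 0.0001 = 0.6325.

Power ≈ 0.633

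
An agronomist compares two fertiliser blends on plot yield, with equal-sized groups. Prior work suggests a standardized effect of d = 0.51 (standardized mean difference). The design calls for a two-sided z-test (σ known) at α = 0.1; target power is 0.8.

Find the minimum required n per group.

Set Φ(δ − 1.645) = 0.8; then δ − 1.645 = Φ⁻¹(0.8) = 0.842, giving δ = 2.486.
(For δ > 0 the lower-tail rejection region contributes negligibly to power, so the one-term inversion is standard.)
δ = d·√(n/2) ⇒ n = 2(δ/d)² = 2 × (2.486 / 0.51)² = 47.54.
Round up to the next whole unit.

n = 48 per group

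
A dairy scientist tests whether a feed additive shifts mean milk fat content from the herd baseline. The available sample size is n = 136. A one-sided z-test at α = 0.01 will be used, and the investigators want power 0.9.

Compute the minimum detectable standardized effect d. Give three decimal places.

d ≈ 0.309

Need Φ(δ − 2.326) = 0.9, so δ = 2.326 + 1.282 = 3.608.
δ = d·√n ⇒ d = δ/√n = 3.608/√136 = 0.3094.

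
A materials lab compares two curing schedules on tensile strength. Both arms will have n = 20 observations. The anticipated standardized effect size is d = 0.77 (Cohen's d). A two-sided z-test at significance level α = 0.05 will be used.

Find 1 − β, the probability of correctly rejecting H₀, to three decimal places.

Noncentrality parameter: δ = d·√(n/2) = 0.77 × √(20/2) = 2.4350
Critical value for a two-sided test at α = 0.05: z_{α/2} = 1.960.
Power = Φ(δ − 1.960) + Φ(−δ − 1.960) = Φ(0.475) + Φ(-4.395) = 0.6826 + 0.0000 = 0.6826.

Power ≈ 0.683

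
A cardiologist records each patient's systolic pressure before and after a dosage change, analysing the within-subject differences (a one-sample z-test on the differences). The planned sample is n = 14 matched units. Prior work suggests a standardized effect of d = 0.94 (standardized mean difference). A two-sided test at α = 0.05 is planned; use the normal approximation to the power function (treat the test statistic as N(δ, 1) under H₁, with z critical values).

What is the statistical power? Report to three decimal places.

Noncentrality parameter: δ = d·√n = 0.94 × √14 = 3.5172
Critical value for a two-sided test at α = 0.05: z_{α/2} = 1.960.
Power = Φ(δ − 1.960) + Φ(−δ − 1.960) = Φ(1.557) + Φ(-5.477) = 0.9403 + 0.0000 = 0.9403.

Power ≈ 0.940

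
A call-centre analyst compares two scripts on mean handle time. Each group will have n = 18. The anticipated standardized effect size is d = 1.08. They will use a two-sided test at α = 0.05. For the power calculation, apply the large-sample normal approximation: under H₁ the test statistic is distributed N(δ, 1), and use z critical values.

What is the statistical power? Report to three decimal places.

Power ≈ 0.900

Noncentrality parameter: δ = d·√(n/2) = 1.08 × √(18/2) = 3.2400
Two-sided α = 0.05 → critical value z_{0.025} = 1.960.
Power = Φ(δ − 1.960) + Φ(−δ − 1.960) = Φ(1.280) + Φ(-5.200) = 0.8997 + 0.0000 = 0.8997.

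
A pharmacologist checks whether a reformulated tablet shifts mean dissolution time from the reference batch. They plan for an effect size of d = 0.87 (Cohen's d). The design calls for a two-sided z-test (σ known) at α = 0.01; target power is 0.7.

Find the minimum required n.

n = 13

For power 0.7 need Φ(δ − z_{0.005}) = 0.7, so δ = z_{0.005} + z_{0.30} = 2.576 + 0.524 = 3.100.
(The Φ(−δ − z_{α/2}) term is vanishingly small for δ > 0 and is dropped in the standard sample-size formula.)
δ = d·√n ⇒ n = (δ/d)² = (3.100 / 0.87)² = 12.70.
Round up to the next whole unit.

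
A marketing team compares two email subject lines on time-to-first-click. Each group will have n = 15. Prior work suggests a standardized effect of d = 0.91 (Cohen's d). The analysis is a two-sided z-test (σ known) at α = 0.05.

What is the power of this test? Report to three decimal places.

Noncentrality parameter: δ = d·√(n/2) = 0.91 × √(15/2) = 2.4921
Critical value for a two-sided test at α = 0.05: z_{α/2} = 1.960.
Power = Φ(δ − 1.960) + Φ(−δ − 1.960) = Φ(0.532) + Φ(-4.452) = 0.7027 + 0.0000 = 0.7027.

Power ≈ 0.703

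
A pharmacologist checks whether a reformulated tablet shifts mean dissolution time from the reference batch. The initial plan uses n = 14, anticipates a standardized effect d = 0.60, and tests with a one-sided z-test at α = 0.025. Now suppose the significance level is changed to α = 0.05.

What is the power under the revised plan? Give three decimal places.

Power ≈ 0.726

δ = d·√n = 0.60 × √14 = 2.2450 (unchanged). New critical value: z_{0.05} = 1.645.
Revised power = Φ(δ − 1.645) = Φ(0.600) = 0.7258.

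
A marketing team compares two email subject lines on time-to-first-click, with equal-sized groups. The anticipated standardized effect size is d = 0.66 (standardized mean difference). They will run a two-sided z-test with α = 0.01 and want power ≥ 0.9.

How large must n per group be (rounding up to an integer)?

For power 0.9 need Φ(δ − z_{0.005}) = 0.9, so δ = z_{0.005} + z_{0.10} = 2.576 + 1.282 = 3.857.
(For δ > 0 the lower-tail rejection region contributes negligibly to power, so the one-term inversion is standard.)
δ = d·√(n/2) ⇒ n = 2(δ/d)² = 2 × (3.857 / 0.66)² = 68.32.
Rounding up, n = 69 per group.

n = 69 per group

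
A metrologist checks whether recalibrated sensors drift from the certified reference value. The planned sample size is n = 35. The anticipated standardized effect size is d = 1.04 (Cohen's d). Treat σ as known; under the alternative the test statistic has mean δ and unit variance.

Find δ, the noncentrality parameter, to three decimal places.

δ ≈ 6.153

The noncentrality parameter scales effect size by the design's sample-size factor: δ = d·√n = 1.04 × √35 = 6.1527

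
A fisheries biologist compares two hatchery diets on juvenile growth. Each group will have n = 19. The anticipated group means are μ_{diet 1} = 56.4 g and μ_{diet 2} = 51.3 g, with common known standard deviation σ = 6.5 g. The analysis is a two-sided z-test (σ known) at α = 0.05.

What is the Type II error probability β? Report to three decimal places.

Standardized effect: d = |μ_{diet 1} − μ_{diet 2}| / σ = |56.4 − 51.3| / 6.5 = 0.7846
Noncentrality parameter: δ = d·√(n/2) = 0.7846 × √(19/2) = 2.4183
Two-sided α = 0.05 → critical value z_{0.025} = 1.960.
Power = Φ(δ − 1.960) + Φ(−δ − 1.960) = Φ(0.458) + Φ(-4.378) = 0.6767 + 0.0000 = 0.6767.
Type II error: β = 1 − power = 1 − 0.6767 = 0.3233.

β ≈ 0.323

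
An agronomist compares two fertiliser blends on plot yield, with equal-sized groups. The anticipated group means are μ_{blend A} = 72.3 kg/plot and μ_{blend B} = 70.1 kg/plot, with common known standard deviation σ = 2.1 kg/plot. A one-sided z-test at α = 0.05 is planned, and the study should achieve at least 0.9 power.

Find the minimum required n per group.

Standardized effect: d = |μ_{blend A} − μ_{blend B}| / σ = |72.3 − 70.1| / 2.1 = 1.0476
For power 0.9 need Φ(δ − z_{0.05}) = 0.9, so δ = z_{0.05} + z_{0.10} = 1.645 + 1.282 = 2.926.
δ = d·√(n/2) ⇒ n = 2(δ/d)² = 2 × (2.926 / 1.0476)² = 15.61.
Round up to the next whole unit.

n = 16 per group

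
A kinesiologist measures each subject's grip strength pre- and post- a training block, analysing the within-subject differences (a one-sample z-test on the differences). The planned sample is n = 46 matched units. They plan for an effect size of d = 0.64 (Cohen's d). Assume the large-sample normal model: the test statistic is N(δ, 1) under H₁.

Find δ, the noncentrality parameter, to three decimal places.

The noncentrality parameter scales effect size by the design's sample-size factor: δ = d·√n = 0.64 × √46 = 4.3407

δ ≈ 4.341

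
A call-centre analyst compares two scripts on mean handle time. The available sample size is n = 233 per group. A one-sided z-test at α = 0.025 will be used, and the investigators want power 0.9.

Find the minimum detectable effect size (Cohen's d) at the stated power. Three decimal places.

d ≈ 0.300

Need Φ(δ − 1.960) = 0.9, so δ = 1.960 + 1.282 = 3.242.
δ = d·√(n/2) ⇒ d = δ/√(n/2) = 3.242/√(233/2) = 0.3003.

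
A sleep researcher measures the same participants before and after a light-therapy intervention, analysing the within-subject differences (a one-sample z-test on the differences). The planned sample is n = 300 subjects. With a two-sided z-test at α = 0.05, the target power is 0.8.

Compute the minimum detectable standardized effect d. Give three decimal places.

d ≈ 0.162

Need Φ(δ − 1.960) = 0.8, so δ = 1.960 + 0.842 = 2.802.
(Lower-tail contribution to power is negligible for δ > 0.)
δ = d·√n ⇒ d = δ/√n = 2.802/√300 = 0.1617.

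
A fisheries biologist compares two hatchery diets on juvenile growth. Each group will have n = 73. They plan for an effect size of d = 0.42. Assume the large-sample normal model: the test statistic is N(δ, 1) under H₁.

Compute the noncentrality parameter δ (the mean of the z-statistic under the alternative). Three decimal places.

δ ≈ 2.537

δ = d·√(n/2) = 0.42 × √(73/2) = 2.5374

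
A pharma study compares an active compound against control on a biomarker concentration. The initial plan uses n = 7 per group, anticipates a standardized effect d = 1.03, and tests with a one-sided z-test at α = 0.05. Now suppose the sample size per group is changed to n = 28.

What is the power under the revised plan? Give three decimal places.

With n = 28 per group: δ = d·√(n/2) = 1.03 × √(28/2) = 3.8539. Critical value z_{0.05} = 1.645.
Revised power = Φ(δ − 1.645) = Φ(2.209) = 0.9864.

Power ≈ 0.986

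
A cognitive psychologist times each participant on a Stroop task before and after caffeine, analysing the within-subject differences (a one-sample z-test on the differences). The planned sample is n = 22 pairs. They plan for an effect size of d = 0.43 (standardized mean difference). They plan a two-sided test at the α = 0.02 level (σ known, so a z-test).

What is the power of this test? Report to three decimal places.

Power ≈ 0.378

Noncentrality parameter: λ = d·√n = 0.43 × √22 = 2.0169
Two-sided α = 0.02 → critical value z_{0.01} = 2.326.
Power = Φ(λ − 2.326) + Φ(−λ − 2.326) = Φ(-0.309) + Φ(-4.343) = 0.3785 + 0.0000 = 0.3785.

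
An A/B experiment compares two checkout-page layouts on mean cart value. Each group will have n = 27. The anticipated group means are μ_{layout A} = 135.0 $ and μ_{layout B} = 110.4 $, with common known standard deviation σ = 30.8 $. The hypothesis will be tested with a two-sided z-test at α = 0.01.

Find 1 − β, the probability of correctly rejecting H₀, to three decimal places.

Standardized effect: d = |μ_{layout A} − μ_{layout B}| / σ = |135.0 − 110.4| / 30.8 = 0.7987
Noncentrality parameter: δ = d·√(n/2) = 0.7987 × √(27/2) = 2.9346
Critical value for a two-sided test at α = 0.01: z_{α/2} = 2.576.
Power = Φ(δ − 2.576) + Φ(−δ − 2.576) = Φ(0.359) + Φ(-5.510) = 0.6401 + 0.0000 = 0.6401.

Power ≈ 0.640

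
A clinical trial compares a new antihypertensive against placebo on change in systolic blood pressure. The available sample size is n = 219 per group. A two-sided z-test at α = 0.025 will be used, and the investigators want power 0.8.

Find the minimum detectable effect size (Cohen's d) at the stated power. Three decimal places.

Need Φ(δ − 2.241) = 0.8, so δ = 2.241 + 0.842 = 3.083.
(Lower-tail contribution to power is negligible for δ > 0.)
δ = d·√(n/2) ⇒ d = δ/√(n/2) = 3.083/√(219/2) = 0.2946.

d ≈ 0.295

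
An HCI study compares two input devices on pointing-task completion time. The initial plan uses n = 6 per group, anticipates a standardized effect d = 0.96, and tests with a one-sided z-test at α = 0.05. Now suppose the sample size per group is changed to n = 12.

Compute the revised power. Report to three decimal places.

With n = 12 per group: δ = d·√(n/2) = 0.96 × √(12/2) = 2.3515. Critical value z_{0.05} = 1.645.
Revised power = Φ(δ − 1.645) = Φ(0.707) = 0.7601.

Power ≈ 0.760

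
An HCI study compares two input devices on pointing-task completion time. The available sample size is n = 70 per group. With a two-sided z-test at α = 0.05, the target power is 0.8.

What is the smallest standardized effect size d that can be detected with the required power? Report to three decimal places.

Required noncentrality: δ = z_{0.025} + z_{0.20} = 1.960 + 0.842 = 2.802.
(Lower-tail contribution to power is negligible for δ > 0.)
δ = d·√(n/2) ⇒ d = δ/√(n/2) = 2.802/√(70/2) = 0.4736.

d ≈ 0.474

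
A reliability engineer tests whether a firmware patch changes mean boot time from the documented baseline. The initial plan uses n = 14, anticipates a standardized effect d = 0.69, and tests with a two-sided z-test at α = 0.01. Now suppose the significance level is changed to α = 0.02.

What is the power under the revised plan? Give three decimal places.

Power ≈ 0.601

δ = d·√n = 0.69 × √14 = 2.5817 (unchanged). New critical value: z_{0.01} = 2.326.
Revised power = Φ(δ − 2.326) + Φ(−δ − 2.326) = Φ(0.255) + Φ(-4.908) = 0.6008 + 0.0000 = 0.6008.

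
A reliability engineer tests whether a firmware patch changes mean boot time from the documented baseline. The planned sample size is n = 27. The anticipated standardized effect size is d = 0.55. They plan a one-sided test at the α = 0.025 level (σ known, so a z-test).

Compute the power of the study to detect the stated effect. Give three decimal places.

Power ≈ 0.815

Noncentrality parameter: δ = d·√n = 0.55 × √27 = 2.8579
One-sided α = 0.025 → critical value z_{0.025} = 1.960.
Power = P(Z > 1.960 − δ) = Φ(0.898) = 0.8154.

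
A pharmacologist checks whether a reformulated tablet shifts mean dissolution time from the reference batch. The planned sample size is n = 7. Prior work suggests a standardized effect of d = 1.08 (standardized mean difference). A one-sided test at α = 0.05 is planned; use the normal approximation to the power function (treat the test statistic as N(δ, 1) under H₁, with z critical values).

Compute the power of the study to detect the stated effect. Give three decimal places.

Noncentrality parameter: δ = d·√n = 1.08 × √7 = 2.8574
Critical value for a one-sided test at α = 0.05: z_α = 1.645.
Power = Φ(δ − 1.645) = Φ(1.213) = 0.8874.

Power ≈ 0.887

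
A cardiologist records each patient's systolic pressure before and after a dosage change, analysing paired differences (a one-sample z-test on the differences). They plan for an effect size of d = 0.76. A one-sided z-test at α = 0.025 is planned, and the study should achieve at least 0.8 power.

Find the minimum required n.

n = 14

Set Φ(δ − 1.960) = 0.8; then δ − 1.960 = Φ⁻¹(0.8) = 0.842, giving δ = 2.802.
δ = d·√n ⇒ n = (δ/d)² = (2.802 / 0.76)² = 13.59.
Rounding up, n = 14.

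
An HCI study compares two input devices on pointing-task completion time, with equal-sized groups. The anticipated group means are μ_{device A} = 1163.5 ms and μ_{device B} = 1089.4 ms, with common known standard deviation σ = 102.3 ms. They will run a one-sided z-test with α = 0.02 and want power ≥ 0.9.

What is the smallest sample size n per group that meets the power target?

Standardized effect: d = |μ_{device A} − μ_{device B}| / σ = |1163.5 − 1089.4| / 102.3 = 0.7243
Set Φ(δ − 2.054) = 0.9; then δ − 2.054 = Φ⁻¹(0.9) = 1.282, giving δ = 3.335.
δ = d·√(n/2) ⇒ n = 2(δ/d)² = 2 × (3.335 / 0.7243)² = 42.40.
Rounding up, n = 43 per group.

n = 43 per group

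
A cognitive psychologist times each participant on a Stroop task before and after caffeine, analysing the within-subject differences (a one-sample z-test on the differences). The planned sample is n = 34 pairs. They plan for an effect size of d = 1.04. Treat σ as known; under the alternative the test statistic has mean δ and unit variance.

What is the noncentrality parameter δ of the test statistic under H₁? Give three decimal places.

δ = d·√n = 1.04 × √34 = 6.0642

δ ≈ 6.064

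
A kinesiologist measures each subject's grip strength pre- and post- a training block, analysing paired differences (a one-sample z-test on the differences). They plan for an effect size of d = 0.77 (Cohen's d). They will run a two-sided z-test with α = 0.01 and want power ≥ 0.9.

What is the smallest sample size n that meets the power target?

For power 0.9 need Φ(δ − z_{0.005}) = 0.9, so δ = z_{0.005} + z_{0.10} = 2.576 + 1.282 = 3.857.
(The Φ(−δ − z_{α/2}) term is vanishingly small for δ > 0 and is dropped in the standard sample-size formula.)
δ = d·√n ⇒ n = (δ/d)² = (3.857 / 0.77)² = 25.10.
Round up to the next whole unit.

n = 26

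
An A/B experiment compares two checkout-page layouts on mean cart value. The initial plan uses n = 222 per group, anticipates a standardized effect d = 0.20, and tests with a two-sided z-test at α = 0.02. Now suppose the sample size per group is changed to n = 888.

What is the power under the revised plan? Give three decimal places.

With n = 888 per group: δ = d·√(n/2) = 0.20 × √(888/2) = 4.2143. Critical value z_{0.01} = 2.326.
Revised power = Φ(δ − 2.326) + Φ(−δ − 2.326) = Φ(1.888) + Φ(-6.541) = 0.9705 + 0.0000 = 0.9705.

Power ≈ 0.970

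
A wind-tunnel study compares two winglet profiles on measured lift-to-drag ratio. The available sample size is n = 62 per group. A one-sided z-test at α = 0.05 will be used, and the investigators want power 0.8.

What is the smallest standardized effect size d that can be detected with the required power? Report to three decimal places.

d ≈ 0.447

Need Φ(δ − 1.645) = 0.8, so δ = 1.645 + 0.842 = 2.486.
δ = d·√(n/2) ⇒ d = δ/√(n/2) = 2.486/√(62/2) = 0.4466.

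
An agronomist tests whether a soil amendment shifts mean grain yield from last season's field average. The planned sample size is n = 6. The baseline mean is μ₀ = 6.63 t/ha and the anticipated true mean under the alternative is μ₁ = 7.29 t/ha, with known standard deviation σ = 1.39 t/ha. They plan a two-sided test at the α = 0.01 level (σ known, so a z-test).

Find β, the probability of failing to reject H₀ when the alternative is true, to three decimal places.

Standardized effect: d = |μ₁ − μ₀| / σ = |7.29 − 6.63| / 1.39 = 0.4748
Noncentrality parameter: δ = d·√n = 0.4748 × √6 = 1.1631
Two-sided α = 0.01 → critical value z_{0.005} = 2.576.
Power = Φ(δ − 2.576) + Φ(−δ − 2.576) = Φ(-1.413) + Φ(-3.739) = 0.0789 + 0.0001 = 0.0790.
Type II error: β = 1 − power = 1 − 0.0790 = 0.9210.

β ≈ 0.921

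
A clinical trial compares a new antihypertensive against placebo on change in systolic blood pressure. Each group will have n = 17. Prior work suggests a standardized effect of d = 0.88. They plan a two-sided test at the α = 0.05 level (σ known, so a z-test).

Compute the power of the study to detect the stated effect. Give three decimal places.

Noncentrality parameter: δ = d·√(n/2) = 0.88 × √(17/2) = 2.5656
Critical value for a two-sided test at α = 0.05: z_{α/2} = 1.960.
Power = Φ(δ − 1.960) + Φ(−δ − 1.960) = Φ(0.606) + Φ(-4.526) = 0.7276 + 0.0000 = 0.7276.

Power ≈ 0.728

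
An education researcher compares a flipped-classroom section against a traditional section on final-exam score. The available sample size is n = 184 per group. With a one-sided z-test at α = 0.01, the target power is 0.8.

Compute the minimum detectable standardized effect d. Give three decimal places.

Required noncentrality: δ = z_{0.01} + z_{0.20} = 2.326 + 0.842 = 3.168.
δ = d·√(n/2) ⇒ d = δ/√(n/2) = 3.168/√(184/2) = 0.3303.

d ≈ 0.330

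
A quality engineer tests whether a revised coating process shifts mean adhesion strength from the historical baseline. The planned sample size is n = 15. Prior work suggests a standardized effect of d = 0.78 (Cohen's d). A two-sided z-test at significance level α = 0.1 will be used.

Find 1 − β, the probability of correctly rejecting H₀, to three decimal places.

Power ≈ 0.916

Noncentrality parameter: δ = d·√n = 0.78 × √15 = 3.0209
Critical value for a two-sided test at α = 0.1: z_{α/2} = 1.645.
Power = Φ(δ − 1.645) + Φ(−δ − 1.645) = Φ(1.376) + Φ(-4.666) = 0.9156 + 0.0000 = 0.9156.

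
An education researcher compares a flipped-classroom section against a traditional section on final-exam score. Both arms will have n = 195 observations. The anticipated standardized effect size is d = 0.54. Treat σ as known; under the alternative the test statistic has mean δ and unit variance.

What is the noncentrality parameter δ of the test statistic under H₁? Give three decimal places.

δ ≈ 5.332

δ = d·√(n/2) = 0.54 × √(195/2) = 5.3321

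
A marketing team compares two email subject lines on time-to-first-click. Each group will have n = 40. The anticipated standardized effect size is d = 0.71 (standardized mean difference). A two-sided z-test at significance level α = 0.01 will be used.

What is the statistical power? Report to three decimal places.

Noncentrality parameter: δ = d·√(n/2) = 0.71 × √(40/2) = 3.1752
Two-sided α = 0.01 → critical value z_{0.005} = 2.576.
Power = Φ(δ − 2.576) + Φ(−δ − 2.576) = Φ(0.599) + Φ(-5.751) = 0.7255 + 0.0000 = 0.7255.

Power ≈ 0.726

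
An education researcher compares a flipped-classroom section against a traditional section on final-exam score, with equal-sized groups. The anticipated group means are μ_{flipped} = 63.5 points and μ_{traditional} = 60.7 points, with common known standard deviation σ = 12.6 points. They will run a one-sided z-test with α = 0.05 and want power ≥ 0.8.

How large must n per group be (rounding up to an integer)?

Standardized effect: d = |μ_{flipped} − μ_{traditional}| / σ = |63.5 − 60.7| / 12.6 = 0.2222
For power 0.8 need Φ(δ − z_{0.05}) = 0.8, so δ = z_{0.05} + z_{0.20} = 1.645 + 0.842 = 2.486.
δ = d·√(n/2) ⇒ n = 2(δ/d)² = 2 × (2.486 / 0.2222)² = 250.39.
Rounding up, n = 251 per group.

n = 251 per group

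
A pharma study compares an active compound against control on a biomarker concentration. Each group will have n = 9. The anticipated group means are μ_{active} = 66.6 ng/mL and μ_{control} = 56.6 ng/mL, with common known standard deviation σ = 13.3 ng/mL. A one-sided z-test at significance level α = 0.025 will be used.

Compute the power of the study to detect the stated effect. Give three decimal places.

Power ≈ 0.358

Standardized effect: d = |μ_{active} − μ_{control}| / σ = |66.6 − 56.6| / 13.3 = 0.7519
Noncentrality parameter: δ = d·√(n/2) = 0.7519 × √(9/2) = 1.5950
One-sided α = 0.025 → critical value z_{0.025} = 1.960.
Power = Φ(δ − 1.960) = Φ(-0.365) = 0.3576.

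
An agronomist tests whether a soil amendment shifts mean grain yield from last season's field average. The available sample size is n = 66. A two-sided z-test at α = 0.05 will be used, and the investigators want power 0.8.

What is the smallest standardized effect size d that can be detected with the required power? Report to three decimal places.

d ≈ 0.345

Required noncentrality: δ = z_{0.025} + z_{0.20} = 1.960 + 0.842 = 2.802.
(Lower-tail contribution to power is negligible for δ > 0.)
δ = d·√n ⇒ d = δ/√n = 2.802/√66 = 0.3449.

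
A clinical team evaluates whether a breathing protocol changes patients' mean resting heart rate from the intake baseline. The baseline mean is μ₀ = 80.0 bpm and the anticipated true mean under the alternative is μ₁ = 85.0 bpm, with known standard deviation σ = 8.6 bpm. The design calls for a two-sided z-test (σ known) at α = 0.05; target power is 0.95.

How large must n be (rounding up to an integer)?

Standardized effect: d = |μ₁ − μ₀| / σ = |85.0 − 80.0| / 8.6 = 0.5814
Set Φ(δ − 1.960) = 0.95; then δ − 1.960 = Φ⁻¹(0.95) = 1.645, giving δ = 3.605.
(For δ > 0 the lower-tail rejection region contributes negligibly to power, so the one-term inversion is standard.)
δ = d·√n ⇒ n = (δ/d)² = (3.605 / 0.5814)² = 38.44.
Round up to the next whole unit.

n = 39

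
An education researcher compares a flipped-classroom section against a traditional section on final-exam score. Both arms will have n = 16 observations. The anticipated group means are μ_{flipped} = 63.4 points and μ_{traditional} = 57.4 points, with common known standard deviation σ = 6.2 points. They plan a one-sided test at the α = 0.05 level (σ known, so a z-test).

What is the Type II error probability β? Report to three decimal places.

β ≈ 0.137

Standardized effect: d = |μ_{flipped} − μ_{traditional}| / σ = |63.4 − 57.4| / 6.2 = 0.9677
Noncentrality parameter: δ = d·√(n/2) = 0.9677 × √(16/2) = 2.7372
One-sided α = 0.05 → critical value z_{0.05} = 1.645.
Power = Φ(δ − 1.645) = Φ(1.092) = 0.8627.
Type II error: β = 1 − power = 1 − 0.8627 = 0.1373.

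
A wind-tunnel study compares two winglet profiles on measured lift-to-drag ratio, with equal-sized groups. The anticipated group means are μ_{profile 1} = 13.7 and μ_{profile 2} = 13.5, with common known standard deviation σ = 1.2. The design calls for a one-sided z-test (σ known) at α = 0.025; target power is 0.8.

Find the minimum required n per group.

Standardized effect: d = |μ_{profile 1} − μ_{profile 2}| / σ = |13.7 − 13.5| / 1.2 = 0.1667
Set Φ(δ − 1.960) = 0.8; then δ − 1.960 = Φ⁻¹(0.8) = 0.842, giving δ = 2.802.
δ = d·√(n/2) ⇒ n = 2(δ/d)² = 2 × (2.802 / 0.1667)² = 565.12.
Round up to the next whole unit.

n = 566 per group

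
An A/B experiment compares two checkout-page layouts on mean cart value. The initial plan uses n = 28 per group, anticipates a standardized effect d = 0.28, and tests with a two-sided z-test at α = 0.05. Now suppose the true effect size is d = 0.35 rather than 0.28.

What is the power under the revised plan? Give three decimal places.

Power ≈ 0.258

With d = 0.35: δ = d·√(n/2) = 0.35 × √(28/2) = 1.3096. Critical value z_{0.025} = 1.960.
Revised power = Φ(δ − 1.960) + Φ(−δ − 1.960) = Φ(-0.650) + Φ(-3.270) = 0.2577 + 0.0005 = 0.2583.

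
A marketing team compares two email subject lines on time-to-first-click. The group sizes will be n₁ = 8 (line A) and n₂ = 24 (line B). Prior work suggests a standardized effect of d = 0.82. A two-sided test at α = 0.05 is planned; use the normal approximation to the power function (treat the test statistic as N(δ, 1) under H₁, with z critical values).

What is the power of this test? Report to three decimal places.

Noncentrality parameter: δ = d / √(1/n₁ + 1/n₂) = 0.82 / √(1/8 + 1/24) = 2.0086
Critical value for a two-sided test at α = 0.05: z_{α/2} = 1.960.
Power = Φ(δ − 1.960) + Φ(−δ − 1.960) = Φ(0.049) + Φ(-3.969) = 0.5194 + 0.0000 = 0.5194.

Power ≈ 0.519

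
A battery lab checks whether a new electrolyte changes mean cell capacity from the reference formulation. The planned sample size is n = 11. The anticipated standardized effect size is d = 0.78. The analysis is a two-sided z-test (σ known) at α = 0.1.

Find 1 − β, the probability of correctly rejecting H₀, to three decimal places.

Noncentrality parameter: δ = d·√n = 0.78 × √11 = 2.5870
Critical value for a two-sided test at α = 0.1: z_{α/2} = 1.645.
Power = Φ(δ − 1.645) + Φ(−δ − 1.645) = Φ(0.942) + Φ(-4.232) = 0.8269 + 0.0000 = 0.8269.

Power ≈ 0.827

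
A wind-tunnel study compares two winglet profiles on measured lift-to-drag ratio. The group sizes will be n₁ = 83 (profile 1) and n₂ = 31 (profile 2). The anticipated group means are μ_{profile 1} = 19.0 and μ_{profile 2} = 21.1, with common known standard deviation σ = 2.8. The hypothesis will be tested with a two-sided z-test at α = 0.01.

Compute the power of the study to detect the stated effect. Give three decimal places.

Power ≈ 0.838

Standardized effect: d = |μ_{profile 1} − μ_{profile 2}| / σ = |19.0 − 21.1| / 2.8 = 0.7500
Noncentrality parameter: δ = d / √(1/n₁ + 1/n₂) = 0.7500 / √(1/83 + 1/31) = 3.5631
Critical value for a two-sided test at α = 0.01: z_{α/2} = 2.576.
Power = Φ(δ − 2.576) + Φ(−δ − 2.576) = Φ(0.987) + Φ(-6.139) = 0.8382 + 0.0000 = 0.8382.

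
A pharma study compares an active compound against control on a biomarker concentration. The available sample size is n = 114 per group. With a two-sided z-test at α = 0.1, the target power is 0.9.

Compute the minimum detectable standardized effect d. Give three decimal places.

d ≈ 0.388

Need Φ(δ − 1.645) = 0.9, so δ = 1.645 + 1.282 = 2.926.
(Lower-tail contribution to power is negligible for δ > 0.)
δ = d·√(n/2) ⇒ d = δ/√(n/2) = 2.926/√(114/2) = 0.3876.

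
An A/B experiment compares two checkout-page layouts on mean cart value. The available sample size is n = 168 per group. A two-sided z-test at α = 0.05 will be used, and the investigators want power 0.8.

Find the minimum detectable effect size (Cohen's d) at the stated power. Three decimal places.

d ≈ 0.306

Required noncentrality: δ = z_{0.025} + z_{0.20} = 1.960 + 0.842 = 2.802.
(The second rejection-region term Φ(−δ − z_{α/2}) is negligible and dropped.)
δ = d·√(n/2) ⇒ d = δ/√(n/2) = 2.802/√(168/2) = 0.3057.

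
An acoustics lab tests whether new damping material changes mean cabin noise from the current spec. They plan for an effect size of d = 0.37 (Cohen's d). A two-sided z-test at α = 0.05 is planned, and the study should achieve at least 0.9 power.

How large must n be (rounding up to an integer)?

n = 77

For power 0.9 need Φ(δ − z_{0.025}) = 0.9, so δ = z_{0.025} + z_{0.10} = 1.960 + 1.282 = 3.242.
(For δ > 0 the lower-tail rejection region contributes negligibly to power, so the one-term inversion is standard.)
δ = d·√n ⇒ n = (δ/d)² = (3.242 / 0.37)² = 76.75.
Rounding up, n = 77.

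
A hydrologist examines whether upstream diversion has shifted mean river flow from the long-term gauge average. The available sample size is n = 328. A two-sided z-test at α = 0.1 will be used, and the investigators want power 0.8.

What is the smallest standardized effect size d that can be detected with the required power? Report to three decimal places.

Required noncentrality: δ = z_{0.05} + z_{0.20} = 1.645 + 0.842 = 2.486.
(The second rejection-region term Φ(−δ − z_{α/2}) is negligible and dropped.)
δ = d·√n ⇒ d = δ/√n = 2.486/√328 = 0.1373.

d ≈ 0.137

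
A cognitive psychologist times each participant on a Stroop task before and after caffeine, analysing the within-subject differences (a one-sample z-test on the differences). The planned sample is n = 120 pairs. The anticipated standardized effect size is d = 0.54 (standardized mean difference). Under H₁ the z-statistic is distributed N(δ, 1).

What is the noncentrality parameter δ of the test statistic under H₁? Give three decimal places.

δ ≈ 5.915

The noncentrality parameter scales effect size by the design's sample-size factor: δ = d·√n = 0.54 × √120 = 5.9154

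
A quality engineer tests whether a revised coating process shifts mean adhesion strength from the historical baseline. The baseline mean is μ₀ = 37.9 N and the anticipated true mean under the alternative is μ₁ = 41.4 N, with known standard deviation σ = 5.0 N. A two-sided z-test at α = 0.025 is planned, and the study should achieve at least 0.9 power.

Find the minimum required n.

n = 26

Standardized effect: d = |μ₁ − μ₀| / σ = |41.4 − 37.9| / 5.0 = 0.7000
Set Φ(δ − 2.241) = 0.9; then δ − 2.241 = Φ⁻¹(0.9) = 1.282, giving δ = 3.523.
(The Φ(−δ − z_{α/2}) term is vanishingly small for δ > 0 and is dropped in the standard sample-size formula.)
δ = d·√n ⇒ n = (δ/d)² = (3.523 / 0.7000)² = 25.33.
Rounding up, n = 26.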